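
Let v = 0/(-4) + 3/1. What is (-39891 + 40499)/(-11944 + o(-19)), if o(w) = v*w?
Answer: -608/12001 ≈ -0.050662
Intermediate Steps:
v = 3 (v = 0*(-1/4) + 3*1 = 0 + 3 = 3)
o(w) = 3*w
(-39891 + 40499)/(-11944 + o(-19)) = (-39891 + 40499)/(-11944 + 3*(-19)) = 608/(-11944 - 57) = 608/(-12001) = 608*(-1/12001) = -608/12001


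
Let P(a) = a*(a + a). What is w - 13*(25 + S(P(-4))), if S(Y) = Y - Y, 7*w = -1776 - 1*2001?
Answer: -6052/7 ≈ -864.57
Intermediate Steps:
w = -3777/7 (w = (-1776 - 1*2001)/7 = (-1776 - 2001)/7 = (⅐)*(-3777) = -3777/7 ≈ -539.57)
P(a) = 2*a² (P(a) = a*(2*a) = 2*a²)
S(Y) = 0
w - 13*(25 + S(P(-4))) = -3777/7 - 13*(25 + 0) = -3777/7 - 13*25 = -3777/7 - 1*325 = -3777/7 - 325 = -6052/7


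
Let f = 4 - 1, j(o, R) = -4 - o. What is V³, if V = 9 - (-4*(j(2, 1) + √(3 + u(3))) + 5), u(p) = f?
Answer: -13760 + 5184*√6 ≈ -1061.8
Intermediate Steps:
f = 3
u(p) = 3
V = -20 + 4*√6 (V = 9 - (-4*((-4 - 1*2) + √(3 + 3)) + 5) = 9 - (-4*((-4 - 2) + √6) + 5) = 9 - (-4*(-6 + √6) + 5) = 9 - ((24 - 4*√6) + 5) = 9 - (29 - 4*√6) = 9 + (-29 + 4*√6) = -20 + 4*√6 ≈ -10.202)
V³ = (-20 + 4*√6)³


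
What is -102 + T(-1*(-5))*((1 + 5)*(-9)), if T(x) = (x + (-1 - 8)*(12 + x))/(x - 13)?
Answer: -1101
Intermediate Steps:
T(x) = (-108 - 8*x)/(-13 + x) (T(x) = (x - 9*(12 + x))/(-13 + x) = (x + (-108 - 9*x))/(-13 + x) = (-108 - 8*x)/(-13 + x))
-102 + T(-1*(-5))*((1 + 5)*(-9)) = -102 + (4*(-27 - (-2)*(-5))/(-13 - 1*(-5)))*((1 + 5)*(-9)) = -102 + (4*(-27 - 2*5)/(-13 + 5))*(6*(-9)) = -102 + (4*(-27 - 10)/(-8))*(-54) = -102 + (4*(-1/8)*(-37))*(-54) = -102 + (37/2)*(-54) = -102 - 999 = -1101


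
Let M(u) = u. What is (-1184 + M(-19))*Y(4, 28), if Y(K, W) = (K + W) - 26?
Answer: -7218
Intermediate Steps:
Y(K, W) = -26 + K + W
(-1184 + M(-19))*Y(4, 28) = (-1184 - 19)*(-26 + 4 + 28) = -1203*6 = -7218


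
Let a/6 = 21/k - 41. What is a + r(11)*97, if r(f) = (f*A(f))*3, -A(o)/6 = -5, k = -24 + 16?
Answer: 383073/4 ≈ 95768.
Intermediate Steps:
k = -8
A(o) = 30 (A(o) = -6*(-5) = 30)
r(f) = 90*f (r(f) = (f*30)*3 = (30*f)*3 = 90*f)
a = -1047/4 (a = 6*(21/(-8) - 41) = 6*(21*(-⅛) - 41) = 6*(-21/8 - 41) = 6*(-349/8) = -1047/4 ≈ -261.75)
a + r(11)*97 = -1047/4 + (90*11)*97 = -1047/4 + 990*97 = -1047/4 + 96030 = 383073/4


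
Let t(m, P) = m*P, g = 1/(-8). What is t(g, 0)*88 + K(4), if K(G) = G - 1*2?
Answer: 2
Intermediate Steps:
K(G) = -2 + G (K(G) = G - 2 = -2 + G)
g = -⅛ ≈ -0.12500
t(m, P) = P*m
t(g, 0)*88 + K(4) = (0*(-⅛))*88 + (-2 + 4) = 0*88 + 2 = 0 + 2 = 2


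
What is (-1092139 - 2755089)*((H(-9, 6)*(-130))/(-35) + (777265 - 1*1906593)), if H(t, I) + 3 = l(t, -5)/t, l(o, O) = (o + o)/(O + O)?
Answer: 21724140149184/5 ≈ 4.3448e+12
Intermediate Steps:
l(o, O) = o/O (l(o, O) = (2*o)/((2*O)) = (2*o)*(1/(2*O)) = o/O)
H(t, I) = -16/5 (H(t, I) = -3 + (t/(-5))/t = -3 + (t*(-⅕))/t = -3 + (-t/5)/t = -3 - ⅕ = -16/5)
(-1092139 - 2755089)*((H(-9, 6)*(-130))/(-35) + (777265 - 1*1906593)) = (-1092139 - 2755089)*(-16/5*(-130)/(-35) + (777265 - 1*1906593)) = -3847228*(416*(-1/35) + (777265 - 1906593)) = -3847228*(-416/35 - 1129328) = -3847228*(-39526896/35) = 21724140149184/5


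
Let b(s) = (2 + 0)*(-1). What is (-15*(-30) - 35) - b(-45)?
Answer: 417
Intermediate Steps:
b(s) = -2 (b(s) = 2*(-1) = -2)
(-15*(-30) - 35) - b(-45) = (-15*(-30) - 35) - 1*(-2) = (450 - 35) + 2 = 415 + 2 = 417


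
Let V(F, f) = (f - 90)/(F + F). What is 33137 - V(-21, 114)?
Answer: 231963/7 ≈ 33138.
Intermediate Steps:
V(F, f) = (-90 + f)/(2*F) (V(F, f) = (-90 + f)/((2*F)) = (-90 + f)*(1/(2*F)) = (-90 + f)/(2*F))
33137 - V(-21, 114) = 33137 - (-90 + 114)/(2*(-21)) = 33137 - (-1)*24/(2*21) = 33137 - 1*(-4/7) = 33137 + 4/7 = 231963/7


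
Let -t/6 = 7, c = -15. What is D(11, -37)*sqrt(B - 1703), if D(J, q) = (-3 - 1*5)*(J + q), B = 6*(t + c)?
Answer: 208*I*sqrt(2045) ≈ 9406.1*I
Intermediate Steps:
t = -42 (t = -6*7 = -42)
B = -342 (B = 6*(-42 - 15) = 6*(-57) = -342)
D(J, q) = -8*J - 8*q (D(J, q) = (-3 - 5)*(J + q) = -8*(J + q) = -8*J - 8*q)
D(11, -37)*sqrt(B - 1703) = (-8*11 - 8*(-37))*sqrt(-342 - 1703) = (-88 + 296)*sqrt(-2045) = 208*(I*sqrt(2045)) = 208*I*sqrt(2045)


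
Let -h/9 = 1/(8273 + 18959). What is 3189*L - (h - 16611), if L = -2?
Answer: 278665065/27232 ≈ 10233.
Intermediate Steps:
h = -9/27232 (h = -9/(8273 + 18959) = -9/27232 ≈ -0.00033049)
3189*L - (h - 16611) = 3189*(-2) - (-9/27232 - 16611) = -6378 - 1*(-452350761/27232) = -6378 + 452350761/27232 = 278665065/27232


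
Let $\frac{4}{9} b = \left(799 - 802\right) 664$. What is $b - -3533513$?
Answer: $3529031$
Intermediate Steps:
$b = -4482$ ($b = \frac{9 \left(799 - 802\right) 664}{4} = \frac{9 \left(\left(-3\right) 664\right)}{4} = \frac{9}{4} \left(-1992\right) = -4482$)
$b - -3533513 = -4482 - -3533513 = -4482 + 3533513 = 3529031$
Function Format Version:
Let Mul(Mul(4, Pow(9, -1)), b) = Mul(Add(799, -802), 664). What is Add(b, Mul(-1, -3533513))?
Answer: 3529031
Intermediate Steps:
b = -4482 (b = Mul(Rational(9, 4), Mul(Add(799, -802), 664)) = Mul(Rational(9, 4), Mul(-3, 664)) = Mul(Rational(9, 4), -1992) = -4482)
Add(b, Mul(-1, -3533513)) = Add(-4482, Mul(-1, -3533513)) = Add(-4482, 3533513) = 3529031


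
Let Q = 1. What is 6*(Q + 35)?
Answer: 216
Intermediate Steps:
6*(Q + 35) = 6*(1 + 35) = 6*36 = 216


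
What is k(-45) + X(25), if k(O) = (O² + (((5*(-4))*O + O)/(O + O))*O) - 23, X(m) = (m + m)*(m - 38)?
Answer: 3559/2 ≈ 1779.5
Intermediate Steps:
X(m) = 2*m*(-38 + m) (X(m) = (2*m)*(-38 + m) = 2*m*(-38 + m))
k(O) = -23 + O² - 19*O/2 (k(O) = (O² + ((-20*O + O)/((2*O)))*O) - 23 = (O² + ((-19*O)*(1/(2*O)))*O) - 23 = (O² - 19*O/2) - 23 = -23 + O² - 19*O/2)
k(-45) + X(25) = (-23 + (-45)² - 19/2*(-45)) + 2*25*(-38 + 25) = (-23 + 2025 + 855/2) + 2*25*(-13) = 4859/2 - 650 = 3559/2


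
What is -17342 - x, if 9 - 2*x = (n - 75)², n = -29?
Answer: -23877/2 ≈ -11939.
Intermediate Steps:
x = -10807/2 (x = 9/2 - (-29 - 75)²/2 = 9/2 - ½*(-104)² = 9/2 - ½*10816 = 9/2 - 5408 = -10807/2 ≈ -5403.5)
-17342 - x = -17342 - 1*(-10807/2) = -17342 + 10807/2 = -23877/2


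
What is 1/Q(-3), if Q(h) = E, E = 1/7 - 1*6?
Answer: -7/41 ≈ -0.17073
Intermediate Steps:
E = -41/7 (E = ⅐ - 6 = -41/7 ≈ -5.8571)
Q(h) = -41/7
1/Q(-3) = 1/(-41/7) = -7/41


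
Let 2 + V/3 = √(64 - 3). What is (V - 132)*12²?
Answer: -19872 + 432*√61 ≈ -16498.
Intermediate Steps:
V = -6 + 3*√61 (V = -6 + 3*√(64 - 3) = -6 + 3*√61 ≈ 17.431)
(V - 132)*12² = ((-6 + 3*√61) - 132)*12² = (-138 + 3*√61)*144 = -19872 + 432*√61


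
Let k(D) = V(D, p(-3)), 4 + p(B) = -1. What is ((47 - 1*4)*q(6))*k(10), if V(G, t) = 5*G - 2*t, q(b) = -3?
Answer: -7740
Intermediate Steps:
p(B) = -5 (p(B) = -4 - 1 = -5)
V(G, t) = -2*t + 5*G
k(D) = 10 + 5*D (k(D) = -2*(-5) + 5*D = 10 + 5*D)
((47 - 1*4)*q(6))*k(10) = ((47 - 1*4)*(-3))*(10 + 5*10) = ((47 - 4)*(-3))*(10 + 50) = (43*(-3))*60 = -129*60 = -7740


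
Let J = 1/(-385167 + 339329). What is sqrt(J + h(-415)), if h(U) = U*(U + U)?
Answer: sqrt(723731556899962)/45838 ≈ 586.90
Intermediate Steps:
J = -1/45838 (J = 1/(-45838) = -1/45838 ≈ -2.1816e-5)
h(U) = 2*U**2 (h(U) = U*(2*U) = 2*U**2)
sqrt(J + h(-415)) = sqrt(-1/45838 + 2*(-415)**2) = sqrt(-1/45838 + 2*172225) = sqrt(-1/45838 + 344450) = sqrt(15788899099/45838) = sqrt(723731556899962)/45838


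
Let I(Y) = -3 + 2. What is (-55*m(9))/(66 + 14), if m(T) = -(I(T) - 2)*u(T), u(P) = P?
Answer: -297/16 ≈ -18.563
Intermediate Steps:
I(Y) = -1
m(T) = 3*T (m(T) = -(-1 - 2)*T = -(-3)*T = 3*T)
(-55*m(9))/(66 + 14) = (-165*9)/(66 + 14) = -55*27/80 = -1485*1/80 = -297/16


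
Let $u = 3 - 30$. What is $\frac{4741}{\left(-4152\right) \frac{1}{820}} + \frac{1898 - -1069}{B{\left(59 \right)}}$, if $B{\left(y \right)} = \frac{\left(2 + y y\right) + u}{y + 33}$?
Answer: $- \frac{42716209}{49824} \approx -857.34$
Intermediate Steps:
$u = -27$ ($u = 3 - 30 = -27$)
$B{\left(y \right)} = \frac{-25 + y^{2}}{33 + y}$ ($B{\left(y \right)} = \frac{\left(2 + y y\right) - 27}{y + 33} = \frac{\left(2 + y^{2}\right) - 27}{33 + y} = \frac{-25 + y^{2}}{33 + y}$)
$\frac{4741}{\left(-4152\right) \frac{1}{820}} + \frac{1898 - -1069}{B{\left(59 \right)}} = \frac{4741}{\left(-4152\right) \frac{1}{820}} + \frac{1898 - -1069}{\frac{1}{33 + 59} \left(-25 + 59^{2}\right)} = \frac{4741}{\left(-4152\right) \frac{1}{820}} + \frac{1898 + 1069}{\frac{1}{92} \left(-25 + 3481\right)} = \frac{4741}{- \frac{1038}{205}} + \frac{2967}{\frac{1}{92} \cdot 3456} = 4741 \left(- \frac{205}{1038}\right) + \frac{2967}{\frac{864}{23}} = - \frac{971905}{1038} + 2967 \cdot \frac{23}{864} = - \frac{971905}{1038} + \frac{22747}{288} = - \frac{42716209}{49824}$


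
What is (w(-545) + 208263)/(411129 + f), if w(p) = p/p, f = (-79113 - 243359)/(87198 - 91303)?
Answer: 854923720/1688007017 ≈ 0.50647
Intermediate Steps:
f = 322472/4105 (f = -322472/(-4105) = -322472*(-1/4105) = 322472/4105 ≈ 78.556)
w(p) = 1
(w(-545) + 208263)/(411129 + f) = (1 + 208263)/(411129 + 322472/4105) = 208264/(1688007017/4105) = 208264*(4105/1688007017) = 854923720/1688007017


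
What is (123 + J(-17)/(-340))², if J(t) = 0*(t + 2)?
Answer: 15129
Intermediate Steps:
J(t) = 0 (J(t) = 0*(2 + t) = 0)
(123 + J(-17)/(-340))² = (123 + 0/(-340))² = (123 + 0*(-1/340))² = (123 + 0)² = 123² = 15129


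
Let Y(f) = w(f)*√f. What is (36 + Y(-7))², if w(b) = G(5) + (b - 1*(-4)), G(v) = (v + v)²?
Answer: -64567 + 6984*I*√7 ≈ -64567.0 + 18478.0*I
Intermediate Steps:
G(v) = 4*v² (G(v) = (2*v)² = 4*v²)
w(b) = 104 + b (w(b) = 4*5² + (b - 1*(-4)) = 4*25 + (b + 4) = 100 + (4 + b) = 104 + b)
Y(f) = √f*(104 + f) (Y(f) = (104 + f)*√f = √f*(104 + f))
(36 + Y(-7))² = (36 + √(-7)*(104 - 7))² = (36 + (I*√7)*97)² = (36 + 97*I*√7)²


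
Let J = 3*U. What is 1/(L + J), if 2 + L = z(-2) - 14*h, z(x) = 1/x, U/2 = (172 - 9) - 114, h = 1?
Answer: 2/555 ≈ 0.0036036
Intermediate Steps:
U = 98 (U = 2*((172 - 9) - 114) = 2*(163 - 114) = 2*49 = 98)
z(x) = 1/x
L = -33/2 (L = -2 + (1/(-2) - 14*1) = -2 + (-½ - 14) = -2 - 29/2 = -33/2 ≈ -16.500)
J = 294 (J = 3*98 = 294)
1/(L + J) = 1/(-33/2 + 294) = 1/(555/2) = 2/555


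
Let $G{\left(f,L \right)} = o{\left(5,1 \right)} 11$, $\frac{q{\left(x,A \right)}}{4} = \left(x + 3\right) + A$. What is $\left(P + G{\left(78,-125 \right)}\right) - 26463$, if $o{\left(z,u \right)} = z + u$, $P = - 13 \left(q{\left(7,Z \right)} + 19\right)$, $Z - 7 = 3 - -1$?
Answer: $-27736$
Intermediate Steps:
$Z = 11$ ($Z = 7 + \left(3 - -1\right) = 7 + \left(3 + 1\right) = 7 + 4 = 11$)
$q{\left(x,A \right)} = 12 + 4 A + 4 x$ ($q{\left(x,A \right)} = 4 \left(\left(x + 3\right) + A\right) = 4 \left(\left(3 + x\right) + A\right) = 4 \left(3 + A + x\right) = 12 + 4 A + 4 x$)
$P = -1339$ ($P = - 13 \left(\left(12 + 4 \cdot 11 + 4 \cdot 7\right) + 19\right) = - 13 \left(\left(12 + 44 + 28\right) + 19\right) = - 13 \left(84 + 19\right) = \left(-13\right) 103 = -1339$)
$o{\left(z,u \right)} = u + z$
$G{\left(f,L \right)} = 66$ ($G{\left(f,L \right)} = \left(1 + 5\right) 11 = 6 \cdot 11 = 66$)
$\left(P + G{\left(78,-125 \right)}\right) - 26463 = \left(-1339 + 66\right) - 26463 = -1273 - 26463 = -27736$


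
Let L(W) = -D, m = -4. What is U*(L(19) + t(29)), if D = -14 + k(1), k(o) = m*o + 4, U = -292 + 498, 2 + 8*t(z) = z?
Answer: 14317/4 ≈ 3579.3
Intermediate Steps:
t(z) = -1/4 + z/8
U = 206
k(o) = 4 - 4*o (k(o) = -4*o + 4 = 4 - 4*o)
D = -14 (D = -14 + (4 - 4*1) = -14 + (4 - 4) = -14 + 0 = -14)
L(W) = 14 (L(W) = -1*(-14) = 14)
U*(L(19) + t(29)) = 206*(14 + (-1/4 + (1/8)*29)) = 206*(14 + (-1/4 + 29/8)) = 206*(14 + 27/8) = 206*(139/8) = 14317/4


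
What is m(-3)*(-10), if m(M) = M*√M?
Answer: 30*I*√3 ≈ 51.962*I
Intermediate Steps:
m(M) = M^(3/2)
m(-3)*(-10) = (-3)^(3/2)*(-10) = -3*I*√3*(-10) = 30*I*√3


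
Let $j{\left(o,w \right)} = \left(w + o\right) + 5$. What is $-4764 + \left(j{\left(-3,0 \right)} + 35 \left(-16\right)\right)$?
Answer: $-5322$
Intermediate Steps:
$j{\left(o,w \right)} = 5 + o + w$ ($j{\left(o,w \right)} = \left(o + w\right) + 5 = 5 + o + w$)
$-4764 + \left(j{\left(-3,0 \right)} + 35 \left(-16\right)\right) = -4764 + \left(\left(5 - 3 + 0\right) + 35 \left(-16\right)\right) = -4764 + \left(2 - 560\right) = -4764 - 558 = -5322$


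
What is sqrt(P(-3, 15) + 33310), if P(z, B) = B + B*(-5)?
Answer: 5*sqrt(1330) ≈ 182.35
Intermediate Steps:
P(z, B) = -4*B (P(z, B) = B - 5*B = -4*B)
sqrt(P(-3, 15) + 33310) = sqrt(-4*15 + 33310) = sqrt(-60 + 33310) = sqrt(33250) = 5*sqrt(1330)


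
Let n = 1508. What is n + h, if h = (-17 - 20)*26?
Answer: 546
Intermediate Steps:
h = -962 (h = -37*26 = -962)
n + h = 1508 - 962 = 546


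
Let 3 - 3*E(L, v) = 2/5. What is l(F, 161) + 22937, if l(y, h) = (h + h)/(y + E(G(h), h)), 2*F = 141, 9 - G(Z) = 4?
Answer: 49117777/2141 ≈ 22942.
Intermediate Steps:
G(Z) = 5 (G(Z) = 9 - 1*4 = 9 - 4 = 5)
E(L, v) = 13/15 (E(L, v) = 1 - 2/(3*5) = 1 - ⅓*⅖ = 1 - 2/15 = 13/15)
F = 141/2 (F = (½)*141 = 141/2 ≈ 70.500)
l(y, h) = 2*h/(13/15 + y) (l(y, h) = (h + h)/(y + 13/15) = (2*h)/(13/15 + y) = 2*h/(13/15 + y))
l(F, 161) + 22937 = 30*161/(13 + 15*(141/2)) + 22937 = 30*161/(13 + 2115/2) + 22937 = 30*161/(2141/2) + 22937 = 30*161*(2/2141) + 22937 = 9660/2141 + 22937 = 49117777/2141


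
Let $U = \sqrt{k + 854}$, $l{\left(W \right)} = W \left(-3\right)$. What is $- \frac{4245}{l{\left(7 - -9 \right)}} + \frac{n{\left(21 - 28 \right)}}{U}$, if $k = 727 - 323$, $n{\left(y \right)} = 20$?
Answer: $\frac{1415}{16} + \frac{10 \sqrt{1258}}{629} \approx 89.001$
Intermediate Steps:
$l{\left(W \right)} = - 3 W$
$k = 404$ ($k = 727 - 323 = 404$)
$U = \sqrt{1258}$ ($U = \sqrt{404 + 854} = \sqrt{1258} \approx 35.468$)
$- \frac{4245}{l{\left(7 - -9 \right)}} + \frac{n{\left(21 - 28 \right)}}{U} = - \frac{4245}{\left(-3\right) \left(7 - -9\right)} + \frac{20}{\sqrt{1258}} = - \frac{4245}{\left(-3\right) \left(7 + 9\right)} + 20 \frac{\sqrt{1258}}{1258} = - \frac{4245}{\left(-3\right) 16} + \frac{10 \sqrt{1258}}{629} = - \frac{4245}{-48} + \frac{10 \sqrt{1258}}{629} = \left(-4245\right) \left(- \frac{1}{48}\right) + \frac{10 \sqrt{1258}}{629} = \frac{1415}{16} + \frac{10 \sqrt{1258}}{629}$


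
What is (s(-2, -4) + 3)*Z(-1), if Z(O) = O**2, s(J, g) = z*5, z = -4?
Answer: -17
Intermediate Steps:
s(J, g) = -20 (s(J, g) = -4*5 = -20)
(s(-2, -4) + 3)*Z(-1) = (-20 + 3)*(-1)**2 = -17*1 = -17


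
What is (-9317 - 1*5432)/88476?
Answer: -14749/88476 ≈ -0.16670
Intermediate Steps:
(-9317 - 1*5432)/88476 = (-9317 - 5432)*(1/88476) = -14749*1/88476 = -14749/88476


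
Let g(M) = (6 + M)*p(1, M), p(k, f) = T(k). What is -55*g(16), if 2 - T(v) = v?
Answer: -1210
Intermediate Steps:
T(v) = 2 - v
p(k, f) = 2 - k
g(M) = 6 + M (g(M) = (6 + M)*(2 - 1*1) = (6 + M)*(2 - 1) = (6 + M)*1 = 6 + M)
-55*g(16) = -55*(6 + 16) = -55*22 = -1210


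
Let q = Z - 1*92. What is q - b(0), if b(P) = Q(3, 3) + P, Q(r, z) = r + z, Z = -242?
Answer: -340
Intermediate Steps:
q = -334 (q = -242 - 1*92 = -242 - 92 = -334)
b(P) = 6 + P (b(P) = (3 + 3) + P = 6 + P)
q - b(0) = -334 - (6 + 0) = -334 - 1*6 = -334 - 6 = -340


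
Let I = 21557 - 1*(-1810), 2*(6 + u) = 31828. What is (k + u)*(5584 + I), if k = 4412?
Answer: 588284320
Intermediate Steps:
u = 15908 (u = -6 + (½)*31828 = -6 + 15914 = 15908)
I = 23367 (I = 21557 + 1810 = 23367)
(k + u)*(5584 + I) = (4412 + 15908)*(5584 + 23367) = 20320*28951 = 588284320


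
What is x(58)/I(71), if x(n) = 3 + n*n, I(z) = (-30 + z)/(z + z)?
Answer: 478114/41 ≈ 11661.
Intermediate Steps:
I(z) = (-30 + z)/(2*z) (I(z) = (-30 + z)/((2*z)) = (-30 + z)*(1/(2*z)) = (-30 + z)/(2*z))
x(n) = 3 + n**2
x(58)/I(71) = (3 + 58**2)/(((1/2)*(-30 + 71)/71)) = (3 + 3364)/(((1/2)*(1/71)*41)) = 3367/(41/142) = 3367*(142/41) = 478114/41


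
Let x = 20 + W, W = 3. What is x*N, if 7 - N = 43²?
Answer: -42366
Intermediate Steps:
x = 23 (x = 20 + 3 = 23)
N = -1842 (N = 7 - 1*43² = 7 - 1*1849 = 7 - 1849 = -1842)
x*N = 23*(-1842) = -42366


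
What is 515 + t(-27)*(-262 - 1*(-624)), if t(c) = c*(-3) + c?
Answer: 20063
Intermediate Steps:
t(c) = -2*c (t(c) = -3*c + c = -2*c)
515 + t(-27)*(-262 - 1*(-624)) = 515 + (-2*(-27))*(-262 - 1*(-624)) = 515 + 54*(-262 + 624) = 515 + 54*362 = 515 + 19548 = 20063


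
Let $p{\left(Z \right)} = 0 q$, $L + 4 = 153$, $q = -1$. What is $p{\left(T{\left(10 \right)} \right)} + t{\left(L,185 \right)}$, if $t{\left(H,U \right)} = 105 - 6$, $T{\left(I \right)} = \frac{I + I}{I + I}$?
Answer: $99$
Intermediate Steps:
$L = 149$ ($L = -4 + 153 = 149$)
$T{\left(I \right)} = 1$ ($T{\left(I \right)} = \frac{2 I}{2 I} = 2 I \frac{1}{2 I} = 1$)
$p{\left(Z \right)} = 0$ ($p{\left(Z \right)} = 0 \left(-1\right) = 0$)
$t{\left(H,U \right)} = 99$
$p{\left(T{\left(10 \right)} \right)} + t{\left(L,185 \right)} = 0 + 99 = 99$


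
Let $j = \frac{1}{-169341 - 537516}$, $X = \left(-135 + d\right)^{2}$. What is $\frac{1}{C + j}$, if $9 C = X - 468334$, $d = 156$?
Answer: $- \frac{2120571}{110244480770} \approx -1.9235 \cdot 10^{-5}$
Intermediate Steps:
$X = 441$ ($X = \left(-135 + 156\right)^{2} = 21^{2} = 441$)
$C = - \frac{467893}{9}$ ($C = \frac{441 - 468334}{9} = \frac{1}{9} \left(-467893\right) = - \frac{467893}{9} \approx -51988.0$)
$j = - \frac{1}{706857}$ ($j = \frac{1}{-706857} = - \frac{1}{706857} \approx -1.4147 \cdot 10^{-6}$)
$\frac{1}{C + j} = \frac{1}{- \frac{467893}{9} - \frac{1}{706857}} = \frac{1}{- \frac{110244480770}{2120571}} = - \frac{2120571}{110244480770}$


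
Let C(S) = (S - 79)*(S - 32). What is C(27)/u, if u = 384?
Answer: 65/96 ≈ 0.67708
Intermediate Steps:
C(S) = (-79 + S)*(-32 + S)
C(27)/u = (2528 + 27**2 - 111*27)/384 = (2528 + 729 - 2997)*(1/384) = 260*(1/384) = 65/96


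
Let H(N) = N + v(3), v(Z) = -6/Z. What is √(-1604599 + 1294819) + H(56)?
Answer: 54 + 6*I*√8605 ≈ 54.0 + 556.58*I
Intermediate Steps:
H(N) = -2 + N (H(N) = N - 6/3 = N - 6*⅓ = N - 2 = -2 + N)
√(-1604599 + 1294819) + H(56) = √(-1604599 + 1294819) + (-2 + 56) = √(-309780) + 54 = 6*I*√8605 + 54 = 54 + 6*I*√8605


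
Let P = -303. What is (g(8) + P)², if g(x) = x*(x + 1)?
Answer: 53361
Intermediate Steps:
g(x) = x*(1 + x)
(g(8) + P)² = (8*(1 + 8) - 303)² = (8*9 - 303)² = (72 - 303)² = (-231)² = 53361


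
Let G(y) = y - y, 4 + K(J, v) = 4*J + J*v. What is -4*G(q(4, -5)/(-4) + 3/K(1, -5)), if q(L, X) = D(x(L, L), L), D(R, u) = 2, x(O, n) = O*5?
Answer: 0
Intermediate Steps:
x(O, n) = 5*O
q(L, X) = 2
K(J, v) = -4 + 4*J + J*v (K(J, v) = -4 + (4*J + J*v) = -4 + 4*J + J*v)
G(y) = 0
-4*G(q(4, -5)/(-4) + 3/K(1, -5)) = -4*0 = 0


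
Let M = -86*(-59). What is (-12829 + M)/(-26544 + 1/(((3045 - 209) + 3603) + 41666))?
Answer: 373054275/1276899119 ≈ 0.29216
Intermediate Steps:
M = 5074
(-12829 + M)/(-26544 + 1/(((3045 - 209) + 3603) + 41666)) = (-12829 + 5074)/(-26544 + 1/(((3045 - 209) + 3603) + 41666)) = -7755/(-26544 + 1/((2836 + 3603) + 41666)) = -7755/(-26544 + 1/(6439 + 41666)) = -7755/(-26544 + 1/48105) = -7755/(-1276899119/48105) = -7755*(-48105/1276899119) = 373054275/1276899119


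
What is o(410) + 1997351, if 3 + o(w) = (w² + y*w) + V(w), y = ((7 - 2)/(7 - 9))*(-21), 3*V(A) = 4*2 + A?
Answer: 6561337/3 ≈ 2.1871e+6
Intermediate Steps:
V(A) = 8/3 + A/3 (V(A) = (4*2 + A)/3 = (8 + A)/3 = 8/3 + A/3)
y = 105/2 (y = (5/(-2))*(-21) = (5*(-½))*(-21) = -5/2*(-21) = 105/2 ≈ 52.500)
o(w) = -⅓ + w² + 317*w/6 (o(w) = -3 + ((w² + 105*w/2) + (8/3 + w/3)) = -3 + (8/3 + w² + 317*w/6) = -⅓ + w² + 317*w/6)
o(410) + 1997351 = (-⅓ + 410² + (317/6)*410) + 1997351 = (-⅓ + 168100 + 64985/3) + 1997351 = 569284/3 + 1997351 = 6561337/3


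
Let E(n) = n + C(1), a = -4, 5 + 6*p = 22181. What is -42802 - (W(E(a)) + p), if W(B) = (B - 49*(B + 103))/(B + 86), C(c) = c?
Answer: -3854431/83 ≈ -46439.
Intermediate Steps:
p = 3696 (p = -⅚ + (⅙)*22181 = -⅚ + 22181/6 = 3696)
E(n) = 1 + n (E(n) = n + 1 = 1 + n)
W(B) = (-5047 - 48*B)/(86 + B) (W(B) = (B - 49*(103 + B))/(86 + B) = (B + (-5047 - 49*B))/(86 + B) = (-5047 - 48*B)/(86 + B))
-42802 - (W(E(a)) + p) = -42802 - ((-5047 - 48*(1 - 4))/(86 + (1 - 4)) + 3696) = -42802 - ((-5047 - 48*(-3))/(86 - 3) + 3696) = -42802 - ((-5047 + 144)/83 + 3696) = -42802 - ((1/83)*(-4903) + 3696) = -42802 - (-4903/83 + 3696) = -42802 - 1*301865/83 = -42802 - 301865/83 = -3854431/83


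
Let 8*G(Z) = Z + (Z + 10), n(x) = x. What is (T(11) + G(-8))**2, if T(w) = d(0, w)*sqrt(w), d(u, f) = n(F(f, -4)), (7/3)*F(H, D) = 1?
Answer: 2025/784 - 9*sqrt(11)/14 ≈ 0.45079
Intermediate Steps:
F(H, D) = 3/7 (F(H, D) = (3/7)*1 = 3/7)
d(u, f) = 3/7
G(Z) = 5/4 + Z/4 (G(Z) = (Z + (Z + 10))/8 = (Z + (10 + Z))/8 = (10 + 2*Z)/8 = 5/4 + Z/4)
T(w) = 3*sqrt(w)/7
(T(11) + G(-8))**2 = (3*sqrt(11)/7 + (5/4 + (1/4)*(-8)))**2 = (3*sqrt(11)/7 + (5/4 - 2))**2 = (3*sqrt(11)/7 - 3/4)**2 = (-3/4 + 3*sqrt(11)/7)**2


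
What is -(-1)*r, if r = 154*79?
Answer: 12166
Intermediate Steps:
r = 12166
-(-1)*r = -(-1)*12166 = -1*(-12166) = 12166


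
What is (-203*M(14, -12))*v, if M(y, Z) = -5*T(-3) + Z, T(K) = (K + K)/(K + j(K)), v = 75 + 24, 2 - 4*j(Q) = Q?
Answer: 585684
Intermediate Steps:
j(Q) = ½ - Q/4
v = 99
T(K) = 2*K/(½ + 3*K/4) (T(K) = (K + K)/(K + (½ - K/4)) = (2*K)/(½ + 3*K/4) = 2*K/(½ + 3*K/4))
M(y, Z) = -120/7 + Z (M(y, Z) = -40*(-3)/(2 + 3*(-3)) + Z = -40*(-3)/(2 - 9) + Z = -40*(-3)/(-7) + Z = -40*(-3)*(-1)/7 + Z = -5*24/7 + Z = -120/7 + Z)
(-203*M(14, -12))*v = -203*(-120/7 - 12)*99 = -203*(-204/7)*99 = 5916*99 = 585684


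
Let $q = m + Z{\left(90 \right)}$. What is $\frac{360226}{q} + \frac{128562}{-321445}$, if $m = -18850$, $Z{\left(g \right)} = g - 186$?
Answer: $- \frac{59114291111}{3045048485} \approx -19.413$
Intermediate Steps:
$Z{\left(g \right)} = -186 + g$
$q = -18946$ ($q = -18850 + \left(-186 + 90\right) = -18850 - 96 = -18946$)
$\frac{360226}{q} + \frac{128562}{-321445} = \frac{360226}{-18946} + \frac{128562}{-321445} = 360226 \left(- \frac{1}{18946}\right) + 128562 \left(- \frac{1}{321445}\right) = - \frac{180113}{9473} - \frac{128562}{321445} = - \frac{59114291111}{3045048485}$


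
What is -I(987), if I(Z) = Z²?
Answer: -974169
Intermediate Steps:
-I(987) = -1*987² = -1*974169 = -974169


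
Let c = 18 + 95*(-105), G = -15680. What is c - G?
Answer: 5723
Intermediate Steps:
c = -9957 (c = 18 - 9975 = -9957)
c - G = -9957 - 1*(-15680) = -9957 + 15680 = 5723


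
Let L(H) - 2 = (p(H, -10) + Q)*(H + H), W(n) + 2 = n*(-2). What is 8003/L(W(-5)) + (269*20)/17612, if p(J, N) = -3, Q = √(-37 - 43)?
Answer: (-35175339*I + 86080*√5)/(8806*(23*I + 32*√5)) ≈ -15.987 - 50.686*I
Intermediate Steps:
Q = 4*I*√5 (Q = √(-80) = 4*I*√5 ≈ 8.9443*I)
W(n) = -2 - 2*n (W(n) = -2 + n*(-2) = -2 - 2*n)
L(H) = 2 + 2*H*(-3 + 4*I*√5) (L(H) = 2 + (-3 + 4*I*√5)*(H + H) = 2 + (-3 + 4*I*√5)*(2*H) = 2 + 2*H*(-3 + 4*I*√5))
8003/L(W(-5)) + (269*20)/17612 = 8003/(2 - 6*(-2 - 2*(-5)) + 8*I*(-2 - 2*(-5))*√5) + (269*20)/17612 = 8003/(2 - 6*(-2 + 10) + 8*I*(-2 + 10)*√5) + 5380*(1/17612) = 8003/(2 - 6*8 + 8*I*8*√5) + 1345/4403 = 8003/(2 - 48 + 64*I*√5) + 1345/4403 = 8003/(-46 + 64*I*√5) + 1345/4403 = 1345/4403 + 8003/(-46 + 64*I*√5)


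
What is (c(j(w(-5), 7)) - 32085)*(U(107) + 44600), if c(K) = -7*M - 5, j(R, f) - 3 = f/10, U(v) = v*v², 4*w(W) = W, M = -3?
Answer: -40716181367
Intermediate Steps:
w(W) = W/4
U(v) = v³
j(R, f) = 3 + f/10
c(K) = 16 (c(K) = -7*(-3) - 5 = 21 - 5 = 16)
(c(j(w(-5), 7)) - 32085)*(U(107) + 44600) = (16 - 32085)*(107³ + 44600) = -32069*(1225043 + 44600) = -32069*1269643 = -40716181367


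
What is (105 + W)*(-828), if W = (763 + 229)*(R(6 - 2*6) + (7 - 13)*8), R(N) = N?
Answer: 44267364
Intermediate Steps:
W = -53568 (W = (763 + 229)*((6 - 2*6) + (7 - 13)*8) = 992*((6 - 12) - 6*8) = 992*(-6 - 48) = 992*(-54) = -53568)
(105 + W)*(-828) = (105 - 53568)*(-828) = -53463*(-828) = 44267364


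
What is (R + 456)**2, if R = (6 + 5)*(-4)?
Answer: 169744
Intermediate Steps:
R = -44 (R = 11*(-4) = -44)
(R + 456)**2 = (-44 + 456)**2 = 412**2 = 169744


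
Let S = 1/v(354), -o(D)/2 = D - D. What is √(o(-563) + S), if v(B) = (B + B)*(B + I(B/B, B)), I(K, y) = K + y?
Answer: √125493/250986 ≈ 0.0014114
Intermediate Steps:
o(D) = 0 (o(D) = -2*(D - D) = -2*0 = 0)
v(B) = 2*B*(1 + 2*B) (v(B) = (B + B)*(B + (B/B + B)) = (2*B)*(B + (1 + B)) = (2*B)*(1 + 2*B) = 2*B*(1 + 2*B))
S = 1/501972 (S = 1/(2*354*(1 + 2*354)) = 1/(2*354*(1 + 708)) = 1/(2*354*709) = 1/501972 ≈ 1.9921e-6)
√(o(-563) + S) = √(0 + 1/501972) = √(1/501972) = √125493/250986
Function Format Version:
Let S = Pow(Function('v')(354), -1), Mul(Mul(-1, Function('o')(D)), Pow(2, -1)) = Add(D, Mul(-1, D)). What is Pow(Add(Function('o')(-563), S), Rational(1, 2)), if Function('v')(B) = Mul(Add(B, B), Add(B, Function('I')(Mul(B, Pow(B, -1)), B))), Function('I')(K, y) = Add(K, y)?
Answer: Mul(Rational(1, 250986), Pow(125493, Rational(1, 2))) ≈ 0.0014114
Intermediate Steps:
Function('o')(D) = 0 (Function('o')(D) = Mul(-2, Add(D, Mul(-1, D))) = Mul(-2, 0) = 0)
Function('v')(B) = Mul(2, B, Add(1, Mul(2, B))) (Function('v')(B) = Mul(Add(B, B), Add(B, Add(Mul(B, Pow(B, -1)), B))) = Mul(Mul(2, B), Add(B, Add(1, B))) = Mul(Mul(2, B), Add(1, Mul(2, B))) = Mul(2, B, Add(1, Mul(2, B))))
S = Rational(1, 501972) (S = Pow(Mul(2, 354, Add(1, Mul(2, 354))), -1) = Pow(Mul(2, 354, Add(1, 708)), -1) = Pow(Mul(2, 354, 709), -1) = Pow(501972, -1) = Rational(1, 501972) ≈ 1.9921e-6)
Pow(Add(Function('o')(-563), S), Rational(1, 2)) = Pow(Add(0, Rational(1, 501972)), Rational(1, 2)) = Pow(Rational(1, 501972), Rational(1, 2)) = Mul(Rational(1, 250986), Pow(125493, Rational(1, 2)))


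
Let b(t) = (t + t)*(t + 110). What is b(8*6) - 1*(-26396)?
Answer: 41564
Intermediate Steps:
b(t) = 2*t*(110 + t) (b(t) = (2*t)*(110 + t) = 2*t*(110 + t))
b(8*6) - 1*(-26396) = 2*(8*6)*(110 + 8*6) - 1*(-26396) = 2*48*(110 + 48) + 26396 = 2*48*158 + 26396 = 15168 + 26396 = 41564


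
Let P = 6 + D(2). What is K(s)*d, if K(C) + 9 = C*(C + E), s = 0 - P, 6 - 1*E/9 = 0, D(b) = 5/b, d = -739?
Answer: 1169837/4 ≈ 2.9246e+5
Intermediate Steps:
E = 54 (E = 54 - 9*0 = 54 + 0 = 54)
P = 17/2 (P = 6 + 5/2 = 17/2 ≈ 8.5000)
s = -17/2 (s = 0 - 1*17/2 = 0 - 17/2 = -17/2 ≈ -8.5000)
K(C) = -9 + C*(54 + C) (K(C) = -9 + C*(C + 54) = -9 + C*(54 + C))
K(s)*d = (-9 + (-17/2)² + 54*(-17/2))*(-739) = (-9 + 289/4 - 459)*(-739) = -1583/4*(-739) = 1169837/4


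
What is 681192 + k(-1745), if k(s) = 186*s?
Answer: 356622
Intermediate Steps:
681192 + k(-1745) = 681192 + 186*(-1745) = 681192 - 324570 = 356622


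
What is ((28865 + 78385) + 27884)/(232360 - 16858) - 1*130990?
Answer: -14114235923/107751 ≈ -1.3099e+5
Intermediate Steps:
((28865 + 78385) + 27884)/(232360 - 16858) - 1*130990 = (107250 + 27884)/215502 - 130990 = 135134*(1/215502) - 130990 = 67567/107751 - 130990 = -14114235923/107751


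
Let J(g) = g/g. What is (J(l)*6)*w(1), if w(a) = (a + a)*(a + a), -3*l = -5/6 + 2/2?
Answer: 24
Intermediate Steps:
l = -1/18 (l = -(-5/6 + 2/2)/3 = -(-5*⅙ + 2*(½))/3 = -(-⅚ + 1)/3 = -⅓*⅙ = -1/18 ≈ -0.055556)
w(a) = 4*a² (w(a) = (2*a)*(2*a) = 4*a²)
J(g) = 1
(J(l)*6)*w(1) = (1*6)*(4*1²) = 6*(4*1) = 6*4 = 24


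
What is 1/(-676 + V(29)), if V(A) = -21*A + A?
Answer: -1/1256 ≈ -0.00079618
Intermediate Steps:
V(A) = -20*A
1/(-676 + V(29)) = 1/(-676 - 20*29) = 1/(-676 - 580) = 1/(-1256) = -1/1256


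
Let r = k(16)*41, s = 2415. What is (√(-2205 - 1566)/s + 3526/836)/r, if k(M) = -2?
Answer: -43/836 - I*√419/66010 ≈ -0.051435 - 0.0003101*I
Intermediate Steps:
r = -82 (r = -2*41 = -82)
(√(-2205 - 1566)/s + 3526/836)/r = (√(-2205 - 1566)/2415 + 3526/836)/(-82) = (√(-3771)*(1/2415) + 3526*(1/836))*(-1/82) = ((3*I*√419)*(1/2415) + 1763/418)*(-1/82) = (I*√419/805 + 1763/418)*(-1/82) = (1763/418 + I*√419/805)*(-1/82) = -43/836 - I*√419/66010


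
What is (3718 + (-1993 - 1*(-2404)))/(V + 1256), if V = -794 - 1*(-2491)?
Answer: 4129/2953 ≈ 1.3982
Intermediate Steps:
V = 1697 (V = -794 + 2491 = 1697)
(3718 + (-1993 - 1*(-2404)))/(V + 1256) = (3718 + (-1993 - 1*(-2404)))/(1697 + 1256) = (3718 + (-1993 + 2404))/2953 = (3718 + 411)*(1/2953) = 4129*(1/2953) = 4129/2953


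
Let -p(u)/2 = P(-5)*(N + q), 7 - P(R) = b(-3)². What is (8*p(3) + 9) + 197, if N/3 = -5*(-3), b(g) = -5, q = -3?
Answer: 12302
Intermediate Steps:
N = 45 (N = 3*(-5*(-3)) = 3*15 = 45)
P(R) = -18 (P(R) = 7 - 1*(-5)² = 7 - 1*25 = 7 - 25 = -18)
p(u) = 1512 (p(u) = -(-36)*(45 - 3) = -(-36)*42 = -2*(-756) = 1512)
(8*p(3) + 9) + 197 = (8*1512 + 9) + 197 = (12096 + 9) + 197 = 12105 + 197 = 12302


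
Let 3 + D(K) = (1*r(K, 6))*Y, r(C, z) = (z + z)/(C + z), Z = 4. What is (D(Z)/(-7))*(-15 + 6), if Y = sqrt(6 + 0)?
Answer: -27/7 + 54*sqrt(6)/35 ≈ -0.077930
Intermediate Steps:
r(C, z) = 2*z/(C + z) (r(C, z) = (2*z)/(C + z) = 2*z/(C + z))
Y = sqrt(6) ≈ 2.4495
D(K) = -3 + 12*sqrt(6)/(6 + K) (D(K) = -3 + (1*(2*6/(K + 6)))*sqrt(6) = -3 + (1*(2*6/(6 + K)))*sqrt(6) = -3 + (1*(12/(6 + K)))*sqrt(6) = -3 + (12/(6 + K))*sqrt(6) = -3 + 12*sqrt(6)/(6 + K))
(D(Z)/(-7))*(-15 + 6) = ((3*(-6 - 1*4 + 4*sqrt(6))/(6 + 4))/(-7))*(-15 + 6) = ((3*(-6 - 4 + 4*sqrt(6))/10)*(-1/7))*(-9) = ((3*(1/10)*(-10 + 4*sqrt(6)))*(-1/7))*(-9) = ((-3 + 6*sqrt(6)/5)*(-1/7))*(-9) = (3/7 - 6*sqrt(6)/35)*(-9) = -27/7 + 54*sqrt(6)/35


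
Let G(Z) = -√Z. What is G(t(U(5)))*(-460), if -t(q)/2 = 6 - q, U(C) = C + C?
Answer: 920*√2 ≈ 1301.1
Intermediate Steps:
U(C) = 2*C
t(q) = -12 + 2*q (t(q) = -2*(6 - q) = -12 + 2*q)
G(t(U(5)))*(-460) = -√(-12 + 2*(2*5))*(-460) = -√(-12 + 2*10)*(-460) = -√(-12 + 20)*(-460) = -√8*(-460) = -2*√2*(-460) = 920*√2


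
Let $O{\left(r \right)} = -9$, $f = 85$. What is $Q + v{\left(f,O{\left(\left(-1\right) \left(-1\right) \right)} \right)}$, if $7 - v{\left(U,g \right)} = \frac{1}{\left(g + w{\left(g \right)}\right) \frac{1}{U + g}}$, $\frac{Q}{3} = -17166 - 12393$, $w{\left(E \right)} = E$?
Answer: $- \frac{797992}{9} \approx -88666.0$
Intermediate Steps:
$Q = -88677$ ($Q = 3 \left(-17166 - 12393\right) = 3 \left(-29559\right) = -88677$)
$v{\left(U,g \right)} = 7 - \frac{U + g}{2 g}$ ($v{\left(U,g \right)} = 7 - \frac{1}{\left(g + g\right) \frac{1}{U + g}} = 7 - \frac{1}{2 g \frac{1}{U + g}} = 7 - \frac{U + g}{2 g}$)
$Q + v{\left(f,O{\left(\left(-1\right) \left(-1\right) \right)} \right)} = -88677 + \frac{\left(-1\right) 85 + 13 \left(-9\right)}{2 \left(-9\right)} = -88677 + \frac{1}{2} \left(- \frac{1}{9}\right) \left(-85 - 117\right) = -88677 + \frac{1}{2} \left(- \frac{1}{9}\right) \left(-202\right) = -88677 + \frac{101}{9} = - \frac{797992}{9}$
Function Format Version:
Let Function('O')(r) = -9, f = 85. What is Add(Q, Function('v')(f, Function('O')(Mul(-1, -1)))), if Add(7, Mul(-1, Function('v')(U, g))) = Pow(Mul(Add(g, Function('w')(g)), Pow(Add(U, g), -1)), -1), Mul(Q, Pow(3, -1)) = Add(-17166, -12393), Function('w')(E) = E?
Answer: Rational(-797992, 9) ≈ -88666.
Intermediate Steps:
Q = -88677 (Q = Mul(3, Add(-17166, -12393)) = Mul(3, -29559) = -88677)
Function('v')(U, g) = Add(7, Mul(Rational(-1, 2), Pow(g, -1), Add(U, g))) (Function('v')(U, g) = Add(7, Mul(-1, Pow(Mul(Add(g, g), Pow(Add(U, g), -1)), -1))) = Add(7, Mul(-1, Pow(Mul(Mul(2, g), Pow(Add(U, g), -1)), -1))) = Add(7, Mul(-1, Pow(Mul(2, g, Pow(Add(U, g), -1)), -1))) = Add(7, Mul(-1, Mul(Rational(1, 2), Pow(g, -1), Add(U, g)))) = Add(7, Mul(Rational(-1, 2), Pow(g, -1), Add(U, g))))
Add(Q, Function('v')(f, Function('O')(Mul(-1, -1)))) = Add(-88677, Mul(Rational(1, 2), Pow(-9, -1), Add(Mul(-1, 85), Mul(13, -9)))) = Add(-88677, Mul(Rational(1, 2), Rational(-1, 9), Add(-85, -117))) = Add(-88677, Mul(Rational(1, 2), Rational(-1, 9), -202)) = Add(-88677, Rational(101, 9)) = Rational(-797992, 9)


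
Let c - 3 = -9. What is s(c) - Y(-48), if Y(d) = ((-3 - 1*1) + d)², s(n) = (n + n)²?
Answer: -2560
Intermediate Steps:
c = -6 (c = 3 - 9 = -6)
s(n) = 4*n² (s(n) = (2*n)² = 4*n²)
Y(d) = (-4 + d)² (Y(d) = ((-3 - 1) + d)² = (-4 + d)²)
s(c) - Y(-48) = 4*(-6)² - (-4 - 48)² = 4*36 - 1*(-52)² = 144 - 1*2704 = 144 - 2704 = -2560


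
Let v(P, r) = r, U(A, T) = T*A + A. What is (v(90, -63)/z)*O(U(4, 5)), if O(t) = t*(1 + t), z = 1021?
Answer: -37800/1021 ≈ -37.023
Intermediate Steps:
U(A, T) = A + A*T (U(A, T) = A*T + A = A + A*T)
(v(90, -63)/z)*O(U(4, 5)) = (-63/1021)*((4*(1 + 5))*(1 + 4*(1 + 5))) = (-63*1/1021)*((4*6)*(1 + 4*6)) = -1512*(1 + 24)/1021 = -1512*25/1021 = -63/1021*600 = -37800/1021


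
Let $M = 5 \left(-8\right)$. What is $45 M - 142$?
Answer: $-1942$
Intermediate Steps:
$M = -40$
$45 M - 142 = 45 \left(-40\right) - 142 = -1800 - 142 = -1942$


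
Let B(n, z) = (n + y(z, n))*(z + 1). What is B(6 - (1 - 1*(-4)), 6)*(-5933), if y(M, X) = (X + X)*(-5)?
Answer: 373779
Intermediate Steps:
y(M, X) = -10*X (y(M, X) = (2*X)*(-5) = -10*X)
B(n, z) = -9*n*(1 + z) (B(n, z) = (n - 10*n)*(z + 1) = (-9*n)*(1 + z) = -9*n*(1 + z))
B(6 - (1 - 1*(-4)), 6)*(-5933) = (9*(6 - (1 - 1*(-4)))*(-1 - 1*6))*(-5933) = (9*(6 - (1 + 4))*(-1 - 6))*(-5933) = (9*(6 - 1*5)*(-7))*(-5933) = (9*(6 - 5)*(-7))*(-5933) = (9*1*(-7))*(-5933) = -63*(-5933) = 373779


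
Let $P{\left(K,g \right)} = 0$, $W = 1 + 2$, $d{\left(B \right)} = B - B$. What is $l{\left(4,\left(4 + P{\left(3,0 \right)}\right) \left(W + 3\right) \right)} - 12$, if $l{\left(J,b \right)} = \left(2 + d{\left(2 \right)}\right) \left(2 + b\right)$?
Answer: $40$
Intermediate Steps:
$d{\left(B \right)} = 0$
$W = 3$
$l{\left(J,b \right)} = 4 + 2 b$ ($l{\left(J,b \right)} = \left(2 + 0\right) \left(2 + b\right) = 2 \left(2 + b\right) = 4 + 2 b$)
$l{\left(4,\left(4 + P{\left(3,0 \right)}\right) \left(W + 3\right) \right)} - 12 = \left(4 + 2 \left(4 + 0\right) \left(3 + 3\right)\right) - 12 = \left(4 + 2 \cdot 4 \cdot 6\right) - 12 = \left(4 + 2 \cdot 24\right) - 12 = \left(4 + 48\right) - 12 = 52 - 12 = 40$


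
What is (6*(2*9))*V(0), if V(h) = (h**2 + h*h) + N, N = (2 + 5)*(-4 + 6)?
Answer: 1512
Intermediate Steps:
N = 14 (N = 7*2 = 14)
V(h) = 14 + 2*h**2 (V(h) = (h**2 + h*h) + 14 = (h**2 + h**2) + 14 = 2*h**2 + 14 = 14 + 2*h**2)
(6*(2*9))*V(0) = (6*(2*9))*(14 + 2*0**2) = (6*18)*(14 + 2*0) = 108*(14 + 0) = 108*14 = 1512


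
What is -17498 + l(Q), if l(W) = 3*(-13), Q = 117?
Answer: -17537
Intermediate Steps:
l(W) = -39
-17498 + l(Q) = -17498 - 39 = -17537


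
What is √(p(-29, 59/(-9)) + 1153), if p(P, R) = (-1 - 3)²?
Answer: √1169 ≈ 34.191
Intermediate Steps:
p(P, R) = 16 (p(P, R) = (-4)² = 16)
√(p(-29, 59/(-9)) + 1153) = √(16 + 1153) = √1169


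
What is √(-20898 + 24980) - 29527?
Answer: -29527 + √4082 ≈ -29463.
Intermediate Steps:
√(-20898 + 24980) - 29527 = √4082 - 29527 = -29527 + √4082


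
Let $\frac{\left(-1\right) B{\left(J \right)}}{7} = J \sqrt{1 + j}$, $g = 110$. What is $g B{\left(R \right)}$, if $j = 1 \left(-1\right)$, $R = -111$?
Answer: $0$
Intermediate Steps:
$j = -1$
$B{\left(J \right)} = 0$ ($B{\left(J \right)} = - 7 J \sqrt{1 - 1} = - 7 J \sqrt{0} = - 7 J 0 = \left(-7\right) 0 = 0$)
$g B{\left(R \right)} = 110 \cdot 0 = 0$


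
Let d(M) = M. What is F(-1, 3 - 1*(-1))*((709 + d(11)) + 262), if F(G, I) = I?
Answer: 3928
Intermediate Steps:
F(-1, 3 - 1*(-1))*((709 + d(11)) + 262) = (3 - 1*(-1))*((709 + 11) + 262) = (3 + 1)*(720 + 262) = 4*982 = 3928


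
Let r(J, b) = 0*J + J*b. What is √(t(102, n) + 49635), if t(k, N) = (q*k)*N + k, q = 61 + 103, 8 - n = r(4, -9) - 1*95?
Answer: 3*√263881 ≈ 1541.1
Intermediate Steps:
r(J, b) = J*b (r(J, b) = 0 + J*b = J*b)
n = 139 (n = 8 - (4*(-9) - 1*95) = 8 - (-36 - 95) = 8 - 1*(-131) = 8 + 131 = 139)
q = 164
t(k, N) = k + 164*N*k (t(k, N) = (164*k)*N + k = 164*N*k + k = k + 164*N*k)
√(t(102, n) + 49635) = √(102*(1 + 164*139) + 49635) = √(102*(1 + 22796) + 49635) = √(102*22797 + 49635) = √(2325294 + 49635) = √2374929 = 3*√263881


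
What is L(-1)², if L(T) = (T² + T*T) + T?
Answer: 1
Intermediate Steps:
L(T) = T + 2*T² (L(T) = (T² + T²) + T = 2*T² + T = T + 2*T²)
L(-1)² = (-(1 + 2*(-1)))² = (-(1 - 2))² = (-1*(-1))² = 1² = 1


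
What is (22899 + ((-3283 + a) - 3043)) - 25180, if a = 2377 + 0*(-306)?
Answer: -6230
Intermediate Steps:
a = 2377 (a = 2377 + 0 = 2377)
(22899 + ((-3283 + a) - 3043)) - 25180 = (22899 + ((-3283 + 2377) - 3043)) - 25180 = (22899 + (-906 - 3043)) - 25180 = (22899 - 3949) - 25180 = 18950 - 25180 = -6230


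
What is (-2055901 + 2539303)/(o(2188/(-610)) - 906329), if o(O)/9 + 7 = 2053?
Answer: -483402/887915 ≈ -0.54442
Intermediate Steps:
o(O) = 18414 (o(O) = -63 + 9*2053 = -63 + 18477 = 18414)
(-2055901 + 2539303)/(o(2188/(-610)) - 906329) = (-2055901 + 2539303)/(18414 - 906329) = 483402/(-887915) = 483402*(-1/887915) = -483402/887915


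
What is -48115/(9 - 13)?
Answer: 48115/4 ≈ 12029.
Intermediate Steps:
-48115/(9 - 13) = -48115/(-4) = -1/4*(-48115) = 48115/4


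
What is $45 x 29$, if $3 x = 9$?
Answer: $3915$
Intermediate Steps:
$x = 3$ ($x = \frac{1}{3} \cdot 9 = 3$)
$45 x 29 = 45 \cdot 3 \cdot 29 = 135 \cdot 29 = 3915$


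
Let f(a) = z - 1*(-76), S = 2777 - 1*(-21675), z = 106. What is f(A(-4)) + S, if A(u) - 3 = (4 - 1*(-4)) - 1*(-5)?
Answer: 24634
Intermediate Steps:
A(u) = 16 (A(u) = 3 + ((4 - 1*(-4)) - 1*(-5)) = 3 + ((4 + 4) + 5) = 3 + (8 + 5) = 3 + 13 = 16)
S = 24452 (S = 2777 + 21675 = 24452)
f(a) = 182 (f(a) = 106 - 1*(-76) = 106 + 76 = 182)
f(A(-4)) + S = 182 + 24452 = 24634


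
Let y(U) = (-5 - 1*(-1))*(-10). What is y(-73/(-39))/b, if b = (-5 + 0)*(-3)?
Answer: 8/3 ≈ 2.6667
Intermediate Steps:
y(U) = 40 (y(U) = (-5 + 1)*(-10) = -4*(-10) = 40)
b = 15 (b = -5*(-3) = 15)
y(-73/(-39))/b = 40/15 = 40*(1/15) = 8/3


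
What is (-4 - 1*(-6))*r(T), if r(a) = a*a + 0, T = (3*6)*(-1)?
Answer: 648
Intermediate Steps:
T = -18 (T = 18*(-1) = -18)
r(a) = a² (r(a) = a² + 0 = a²)
(-4 - 1*(-6))*r(T) = (-4 - 1*(-6))*(-18)² = (-4 + 6)*324 = 2*324 = 648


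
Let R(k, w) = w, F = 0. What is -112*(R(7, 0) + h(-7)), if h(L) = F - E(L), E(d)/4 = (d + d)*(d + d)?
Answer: 87808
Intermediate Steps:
E(d) = 16*d² (E(d) = 4*((d + d)*(d + d)) = 4*((2*d)*(2*d)) = 4*(4*d²) = 16*d²)
h(L) = -16*L² (h(L) = 0 - 16*L² = -16*L²)
-112*(R(7, 0) + h(-7)) = -112*(0 - 16*(-7)²) = -112*(0 - 16*49) = -112*(0 - 784) = -112*(-784) = 87808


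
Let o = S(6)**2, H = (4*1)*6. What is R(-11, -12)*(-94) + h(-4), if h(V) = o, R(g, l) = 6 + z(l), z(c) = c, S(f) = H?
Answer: 1140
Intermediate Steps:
H = 24 (H = 4*6 = 24)
S(f) = 24
o = 576 (o = 24**2 = 576)
R(g, l) = 6 + l
h(V) = 576
R(-11, -12)*(-94) + h(-4) = (6 - 12)*(-94) + 576 = -6*(-94) + 576 = 564 + 576 = 1140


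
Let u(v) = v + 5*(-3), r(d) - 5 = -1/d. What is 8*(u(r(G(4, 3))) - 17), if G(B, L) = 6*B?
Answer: -649/3 ≈ -216.33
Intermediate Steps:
r(d) = 5 - 1/d
u(v) = -15 + v (u(v) = v - 15 = -15 + v)
8*(u(r(G(4, 3))) - 17) = 8*((-15 + (5 - 1/(6*4))) - 17) = 8*((-15 + (5 - 1/24)) - 17) = 8*((-15 + 119/24) - 17) = 8*(-241/24 - 17) = 8*(-649/24) = -649/3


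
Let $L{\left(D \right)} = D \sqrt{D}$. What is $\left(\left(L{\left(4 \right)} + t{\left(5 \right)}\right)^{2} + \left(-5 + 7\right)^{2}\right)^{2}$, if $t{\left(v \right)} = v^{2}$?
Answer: $1194649$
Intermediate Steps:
$L{\left(D \right)} = D^{\frac{3}{2}}$
$\left(\left(L{\left(4 \right)} + t{\left(5 \right)}\right)^{2} + \left(-5 + 7\right)^{2}\right)^{2} = \left(\left(4^{\frac{3}{2}} + 5^{2}\right)^{2} + \left(-5 + 7\right)^{2}\right)^{2} = \left(\left(8 + 25\right)^{2} + 2^{2}\right)^{2} = \left(33^{2} + 4\right)^{2} = \left(1089 + 4\right)^{2} = 1093^{2} = 1194649$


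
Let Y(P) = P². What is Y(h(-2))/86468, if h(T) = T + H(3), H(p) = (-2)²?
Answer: 1/21617 ≈ 4.6260e-5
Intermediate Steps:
H(p) = 4
h(T) = 4 + T (h(T) = T + 4 = 4 + T)
Y(h(-2))/86468 = (4 - 2)²/86468 = 2²*(1/86468) = 4*(1/86468) = 1/21617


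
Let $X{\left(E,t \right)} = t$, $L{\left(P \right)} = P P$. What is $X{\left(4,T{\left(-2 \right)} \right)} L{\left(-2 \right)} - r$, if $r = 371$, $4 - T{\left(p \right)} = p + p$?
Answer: $-339$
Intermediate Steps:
$L{\left(P \right)} = P^{2}$
$T{\left(p \right)} = 4 - 2 p$ ($T{\left(p \right)} = 4 - \left(p + p\right) = 4 - 2 p$)
$X{\left(4,T{\left(-2 \right)} \right)} L{\left(-2 \right)} - r = \left(4 - -4\right) \left(-2\right)^{2} - 371 = \left(4 + 4\right) 4 - 371 = 8 \cdot 4 - 371 = 32 - 371 = -339$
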